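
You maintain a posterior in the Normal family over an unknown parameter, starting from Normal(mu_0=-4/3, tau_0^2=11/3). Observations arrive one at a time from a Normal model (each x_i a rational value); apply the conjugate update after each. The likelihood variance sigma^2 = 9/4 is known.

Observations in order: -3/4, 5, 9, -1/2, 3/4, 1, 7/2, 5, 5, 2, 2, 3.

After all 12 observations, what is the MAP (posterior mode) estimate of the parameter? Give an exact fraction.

1504/555

obs 1: x=-3/4 → posterior Normal(-69/71, 99/71)
obs 2: x=5 → posterior Normal(151/115, 99/115)
obs 3: x=9 → posterior Normal(547/159, 33/53)
obs 4: x=-1/2 → posterior Normal(75/29, 99/203)
obs 5: x=3/4 → posterior Normal(558/247, 99/247)
obs 6: x=1 → posterior Normal(602/291, 33/97)
obs 7: x=7/2 → posterior Normal(756/335, 99/335)
obs 8: x=5 → posterior Normal(976/379, 99/379)
obs 9: x=5 → posterior Normal(1196/423, 11/47)
obs 10: x=2 → posterior Normal(1284/467, 99/467)
obs 11: x=2 → posterior Normal(196/73, 99/511)
obs 12: x=3 → posterior Normal(1504/555, 33/185)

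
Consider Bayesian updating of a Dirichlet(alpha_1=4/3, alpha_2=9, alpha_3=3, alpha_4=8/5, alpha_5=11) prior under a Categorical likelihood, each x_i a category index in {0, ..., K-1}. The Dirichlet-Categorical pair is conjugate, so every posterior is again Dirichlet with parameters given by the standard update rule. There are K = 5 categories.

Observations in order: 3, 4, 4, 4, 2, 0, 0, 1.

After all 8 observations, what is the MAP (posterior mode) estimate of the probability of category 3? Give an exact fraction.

obs 1: x=3 → posterior Dirichlet(4/3, 9, 3, 13/5, 11)
obs 2: x=4 → posterior Dirichlet(4/3, 9, 3, 13/5, 12)
obs 3: x=4 → posterior Dirichlet(4/3, 9, 3, 13/5, 13)
obs 4: x=4 → posterior Dirichlet(4/3, 9, 3, 13/5, 14)
obs 5: x=2 → posterior Dirichlet(4/3, 9, 4, 13/5, 14)
obs 6: x=0 → posterior Dirichlet(7/3, 9, 4, 13/5, 14)
obs 7: x=0 → posterior Dirichlet(10/3, 9, 4, 13/5, 14)
obs 8: x=1 → posterior Dirichlet(10/3, 10, 4, 13/5, 14)

12/217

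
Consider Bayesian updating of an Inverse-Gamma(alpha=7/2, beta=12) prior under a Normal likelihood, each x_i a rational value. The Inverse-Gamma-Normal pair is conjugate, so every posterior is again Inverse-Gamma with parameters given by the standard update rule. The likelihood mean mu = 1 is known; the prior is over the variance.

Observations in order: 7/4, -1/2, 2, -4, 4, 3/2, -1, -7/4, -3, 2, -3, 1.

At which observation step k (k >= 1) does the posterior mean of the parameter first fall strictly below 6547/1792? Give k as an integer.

k = 3

obs 1: x=7/4 → posterior Inverse-Gamma(4, 393/32)
obs 2: x=-1/2 → posterior Inverse-Gamma(9/2, 429/32)
obs 3: x=2 → posterior Inverse-Gamma(5, 445/32)
obs 4: x=-4 → posterior Inverse-Gamma(11/2, 845/32)
obs 5: x=4 → posterior Inverse-Gamma(6, 989/32)
obs 6: x=3/2 → posterior Inverse-Gamma(13/2, 993/32)
obs 7: x=-1 → posterior Inverse-Gamma(7, 1057/32)
obs 8: x=-7/4 → posterior Inverse-Gamma(15/2, 589/16)
obs 9: x=-3 → posterior Inverse-Gamma(8, 717/16)
obs 10: x=2 → posterior Inverse-Gamma(17/2, 725/16)
obs 11: x=-3 → posterior Inverse-Gamma(9, 853/16)
obs 12: x=1 → posterior Inverse-Gamma(19/2, 853/16)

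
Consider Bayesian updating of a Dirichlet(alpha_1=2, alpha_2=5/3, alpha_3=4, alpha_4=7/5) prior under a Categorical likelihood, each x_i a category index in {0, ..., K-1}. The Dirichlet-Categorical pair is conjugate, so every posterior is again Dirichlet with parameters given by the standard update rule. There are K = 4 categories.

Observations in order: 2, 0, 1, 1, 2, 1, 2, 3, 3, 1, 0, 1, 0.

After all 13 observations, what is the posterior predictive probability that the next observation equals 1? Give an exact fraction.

obs 1: x=2 → posterior Dirichlet(2, 5/3, 5, 7/5)
obs 2: x=0 → posterior Dirichlet(3, 5/3, 5, 7/5)
obs 3: x=1 → posterior Dirichlet(3, 8/3, 5, 7/5)
obs 4: x=1 → posterior Dirichlet(3, 11/3, 5, 7/5)
obs 5: x=2 → posterior Dirichlet(3, 11/3, 6, 7/5)
obs 6: x=1 → posterior Dirichlet(3, 14/3, 6, 7/5)
obs 7: x=2 → posterior Dirichlet(3, 14/3, 7, 7/5)
obs 8: x=3 → posterior Dirichlet(3, 14/3, 7, 12/5)
obs 9: x=3 → posterior Dirichlet(3, 14/3, 7, 17/5)
obs 10: x=1 → posterior Dirichlet(3, 17/3, 7, 17/5)
obs 11: x=0 → posterior Dirichlet(4, 17/3, 7, 17/5)
obs 12: x=1 → posterior Dirichlet(4, 20/3, 7, 17/5)
obs 13: x=0 → posterior Dirichlet(5, 20/3, 7, 17/5)

100/331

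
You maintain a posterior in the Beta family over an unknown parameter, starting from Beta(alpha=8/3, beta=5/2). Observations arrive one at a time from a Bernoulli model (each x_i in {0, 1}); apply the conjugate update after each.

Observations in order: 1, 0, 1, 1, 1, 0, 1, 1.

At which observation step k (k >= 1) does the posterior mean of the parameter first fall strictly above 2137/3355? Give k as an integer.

obs 1: x=1 → posterior Beta(11/3, 5/2)
obs 2: x=0 → posterior Beta(11/3, 7/2)
obs 3: x=1 → posterior Beta(14/3, 7/2)
obs 4: x=1 → posterior Beta(17/3, 7/2)
obs 5: x=1 → posterior Beta(20/3, 7/2)
obs 6: x=0 → posterior Beta(20/3, 9/2)
obs 7: x=1 → posterior Beta(23/3, 9/2)
obs 8: x=1 → posterior Beta(26/3, 9/2)

k = 5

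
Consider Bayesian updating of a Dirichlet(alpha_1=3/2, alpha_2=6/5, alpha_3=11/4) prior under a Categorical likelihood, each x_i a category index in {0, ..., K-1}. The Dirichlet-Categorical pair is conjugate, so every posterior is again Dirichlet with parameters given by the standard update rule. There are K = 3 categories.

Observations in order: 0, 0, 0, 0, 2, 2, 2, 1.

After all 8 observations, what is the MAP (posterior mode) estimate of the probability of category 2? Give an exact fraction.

obs 1: x=0 → posterior Dirichlet(5/2, 6/5, 11/4)
obs 2: x=0 → posterior Dirichlet(7/2, 6/5, 11/4)
obs 3: x=0 → posterior Dirichlet(9/2, 6/5, 11/4)
obs 4: x=0 → posterior Dirichlet(11/2, 6/5, 11/4)
obs 5: x=2 → posterior Dirichlet(11/2, 6/5, 15/4)
obs 6: x=2 → posterior Dirichlet(11/2, 6/5, 19/4)
obs 7: x=2 → posterior Dirichlet(11/2, 6/5, 23/4)
obs 8: x=1 → posterior Dirichlet(11/2, 11/5, 23/4)

5/11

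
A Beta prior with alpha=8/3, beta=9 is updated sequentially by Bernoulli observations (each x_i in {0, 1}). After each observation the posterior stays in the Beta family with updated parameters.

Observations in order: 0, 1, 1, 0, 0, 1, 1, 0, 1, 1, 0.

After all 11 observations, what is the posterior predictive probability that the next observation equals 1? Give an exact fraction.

obs 1: x=0 → posterior Beta(8/3, 10)
obs 2: x=1 → posterior Beta(11/3, 10)
obs 3: x=1 → posterior Beta(14/3, 10)
obs 4: x=0 → posterior Beta(14/3, 11)
obs 5: x=0 → posterior Beta(14/3, 12)
obs 6: x=1 → posterior Beta(17/3, 12)
obs 7: x=1 → posterior Beta(20/3, 12)
obs 8: x=0 → posterior Beta(20/3, 13)
obs 9: x=1 → posterior Beta(23/3, 13)
obs 10: x=1 → posterior Beta(26/3, 13)
obs 11: x=0 → posterior Beta(26/3, 14)

13/34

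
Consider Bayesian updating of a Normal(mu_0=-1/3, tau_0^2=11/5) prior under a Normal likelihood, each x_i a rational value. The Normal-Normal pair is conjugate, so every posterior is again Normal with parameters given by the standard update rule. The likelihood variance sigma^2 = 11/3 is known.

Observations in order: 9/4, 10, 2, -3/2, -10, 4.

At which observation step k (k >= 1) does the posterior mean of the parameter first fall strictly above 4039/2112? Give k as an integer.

obs 1: x=9/4 → posterior Normal(61/96, 11/8)
obs 2: x=10 → posterior Normal(421/132, 1)
obs 3: x=2 → posterior Normal(493/168, 11/14)
obs 4: x=-3/2 → posterior Normal(439/204, 11/17)
obs 5: x=-10 → posterior Normal(79/240, 11/20)
obs 6: x=4 → posterior Normal(223/276, 11/23)

k = 2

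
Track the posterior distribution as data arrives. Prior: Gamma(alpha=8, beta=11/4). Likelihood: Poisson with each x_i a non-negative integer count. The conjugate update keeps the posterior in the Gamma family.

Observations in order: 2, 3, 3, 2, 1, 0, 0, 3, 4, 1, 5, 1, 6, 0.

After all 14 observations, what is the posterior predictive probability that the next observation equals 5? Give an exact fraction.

162428493748606839401854514713464514370190576058638877887519810778606741477165056/2853430792922160849851180026124447862582908874197451107394128078286590649262440481

obs 1: x=2 → posterior Gamma(10, 15/4)
obs 2: x=3 → posterior Gamma(13, 19/4)
obs 3: x=3 → posterior Gamma(16, 23/4)
obs 4: x=2 → posterior Gamma(18, 27/4)
obs 5: x=1 → posterior Gamma(19, 31/4)
obs 6: x=0 → posterior Gamma(19, 35/4)
obs 7: x=0 → posterior Gamma(19, 39/4)
obs 8: x=3 → posterior Gamma(22, 43/4)
obs 9: x=4 → posterior Gamma(26, 47/4)
obs 10: x=1 → posterior Gamma(27, 51/4)
obs 11: x=5 → posterior Gamma(32, 55/4)
obs 12: x=1 → posterior Gamma(33, 59/4)
obs 13: x=6 → posterior Gamma(39, 63/4)
obs 14: x=0 → posterior Gamma(39, 67/4)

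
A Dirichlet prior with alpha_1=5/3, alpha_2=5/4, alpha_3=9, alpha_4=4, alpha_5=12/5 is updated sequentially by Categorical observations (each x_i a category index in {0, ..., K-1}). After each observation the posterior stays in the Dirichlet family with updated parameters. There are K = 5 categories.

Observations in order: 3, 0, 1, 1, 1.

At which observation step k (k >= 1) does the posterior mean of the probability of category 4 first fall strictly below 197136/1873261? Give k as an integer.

obs 1: x=3 → posterior Dirichlet(5/3, 5/4, 9, 5, 12/5)
obs 2: x=0 → posterior Dirichlet(8/3, 5/4, 9, 5, 12/5)
obs 3: x=1 → posterior Dirichlet(8/3, 9/4, 9, 5, 12/5)
obs 4: x=1 → posterior Dirichlet(8/3, 13/4, 9, 5, 12/5)
obs 5: x=1 → posterior Dirichlet(8/3, 17/4, 9, 5, 12/5)

k = 5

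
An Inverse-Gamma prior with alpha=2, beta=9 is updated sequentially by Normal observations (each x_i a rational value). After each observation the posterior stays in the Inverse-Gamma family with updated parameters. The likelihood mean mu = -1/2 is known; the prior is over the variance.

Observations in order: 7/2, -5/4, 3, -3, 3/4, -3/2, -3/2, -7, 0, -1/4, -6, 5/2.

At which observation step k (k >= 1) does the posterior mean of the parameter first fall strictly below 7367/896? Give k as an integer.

obs 1: x=7/2 → posterior Inverse-Gamma(5/2, 17)
obs 2: x=-5/4 → posterior Inverse-Gamma(3, 553/32)
obs 3: x=3 → posterior Inverse-Gamma(7/2, 749/32)
obs 4: x=-3 → posterior Inverse-Gamma(4, 849/32)
obs 5: x=3/4 → posterior Inverse-Gamma(9/2, 437/16)
obs 6: x=-3/2 → posterior Inverse-Gamma(5, 445/16)
obs 7: x=-3/2 → posterior Inverse-Gamma(11/2, 453/16)
obs 8: x=-7 → posterior Inverse-Gamma(6, 791/16)
obs 9: x=0 → posterior Inverse-Gamma(13/2, 793/16)
obs 10: x=-1/4 → posterior Inverse-Gamma(7, 1587/32)
obs 11: x=-6 → posterior Inverse-Gamma(15/2, 2071/32)
obs 12: x=5/2 → posterior Inverse-Gamma(8, 2215/32)

k = 5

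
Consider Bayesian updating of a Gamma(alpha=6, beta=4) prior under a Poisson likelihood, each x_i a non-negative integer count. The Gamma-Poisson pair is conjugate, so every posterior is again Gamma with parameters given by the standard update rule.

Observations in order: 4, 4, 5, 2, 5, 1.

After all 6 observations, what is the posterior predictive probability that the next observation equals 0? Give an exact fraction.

obs 1: x=4 → posterior Gamma(10, 5)
obs 2: x=4 → posterior Gamma(14, 6)
obs 3: x=5 → posterior Gamma(19, 7)
obs 4: x=2 → posterior Gamma(21, 8)
obs 5: x=5 → posterior Gamma(26, 9)
obs 6: x=1 → posterior Gamma(27, 10)

1000000000000000000000000000/13109994191499930367061460371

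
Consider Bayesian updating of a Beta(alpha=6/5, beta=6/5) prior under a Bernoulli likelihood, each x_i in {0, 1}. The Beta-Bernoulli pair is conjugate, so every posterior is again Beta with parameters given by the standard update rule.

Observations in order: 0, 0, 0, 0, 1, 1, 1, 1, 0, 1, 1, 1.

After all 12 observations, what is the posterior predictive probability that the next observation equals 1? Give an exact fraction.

obs 1: x=0 → posterior Beta(6/5, 11/5)
obs 2: x=0 → posterior Beta(6/5, 16/5)
obs 3: x=0 → posterior Beta(6/5, 21/5)
obs 4: x=0 → posterior Beta(6/5, 26/5)
obs 5: x=1 → posterior Beta(11/5, 26/5)
obs 6: x=1 → posterior Beta(16/5, 26/5)
obs 7: x=1 → posterior Beta(21/5, 26/5)
obs 8: x=1 → posterior Beta(26/5, 26/5)
obs 9: x=0 → posterior Beta(26/5, 31/5)
obs 10: x=1 → posterior Beta(31/5, 31/5)
obs 11: x=1 → posterior Beta(36/5, 31/5)
obs 12: x=1 → posterior Beta(41/5, 31/5)

41/72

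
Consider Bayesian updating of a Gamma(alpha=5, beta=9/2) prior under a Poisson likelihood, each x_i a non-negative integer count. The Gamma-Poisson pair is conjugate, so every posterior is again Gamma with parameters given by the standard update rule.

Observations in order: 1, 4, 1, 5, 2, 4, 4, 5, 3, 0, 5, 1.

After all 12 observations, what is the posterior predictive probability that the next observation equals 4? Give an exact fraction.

obs 1: x=1 → posterior Gamma(6, 11/2)
obs 2: x=4 → posterior Gamma(10, 13/2)
obs 3: x=1 → posterior Gamma(11, 15/2)
obs 4: x=5 → posterior Gamma(16, 17/2)
obs 5: x=2 → posterior Gamma(18, 19/2)
obs 6: x=4 → posterior Gamma(22, 21/2)
obs 7: x=4 → posterior Gamma(26, 23/2)
obs 8: x=5 → posterior Gamma(31, 25/2)
obs 9: x=3 → posterior Gamma(34, 27/2)
obs 10: x=0 → posterior Gamma(34, 29/2)
obs 11: x=5 → posterior Gamma(39, 31/2)
obs 12: x=1 → posterior Gamma(40, 33/2)

310427284403947122488076378781066810662515266238734106595942251616/2482709505775115529910763430909619663680132362060248851776123046875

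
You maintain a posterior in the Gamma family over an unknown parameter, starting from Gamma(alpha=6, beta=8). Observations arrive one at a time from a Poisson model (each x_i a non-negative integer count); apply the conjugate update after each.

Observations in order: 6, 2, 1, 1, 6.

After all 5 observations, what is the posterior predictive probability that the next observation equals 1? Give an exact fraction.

35330227657503406156731059/114792846443490747741110272

obs 1: x=6 → posterior Gamma(12, 9)
obs 2: x=2 → posterior Gamma(14, 10)
obs 3: x=1 → posterior Gamma(15, 11)
obs 4: x=1 → posterior Gamma(16, 12)
obs 5: x=6 → posterior Gamma(22, 13)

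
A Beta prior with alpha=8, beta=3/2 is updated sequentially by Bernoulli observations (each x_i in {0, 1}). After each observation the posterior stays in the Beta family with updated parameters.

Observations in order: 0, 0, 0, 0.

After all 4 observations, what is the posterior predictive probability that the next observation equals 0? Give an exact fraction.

11/27

obs 1: x=0 → posterior Beta(8, 5/2)
obs 2: x=0 → posterior Beta(8, 7/2)
obs 3: x=0 → posterior Beta(8, 9/2)
obs 4: x=0 → posterior Beta(8, 11/2)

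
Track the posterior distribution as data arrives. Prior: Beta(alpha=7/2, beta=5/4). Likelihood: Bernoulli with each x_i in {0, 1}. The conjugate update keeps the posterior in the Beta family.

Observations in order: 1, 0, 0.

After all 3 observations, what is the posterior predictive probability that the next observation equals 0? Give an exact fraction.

13/31

obs 1: x=1 → posterior Beta(9/2, 5/4)
obs 2: x=0 → posterior Beta(9/2, 9/4)
obs 3: x=0 → posterior Beta(9/2, 13/4)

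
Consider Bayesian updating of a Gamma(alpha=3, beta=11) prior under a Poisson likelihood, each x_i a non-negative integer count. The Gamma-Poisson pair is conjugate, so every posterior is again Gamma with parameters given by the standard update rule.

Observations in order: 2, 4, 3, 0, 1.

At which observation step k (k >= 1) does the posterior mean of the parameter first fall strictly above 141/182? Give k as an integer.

obs 1: x=2 → posterior Gamma(5, 12)
obs 2: x=4 → posterior Gamma(9, 13)
obs 3: x=3 → posterior Gamma(12, 14)
obs 4: x=0 → posterior Gamma(12, 15)
obs 5: x=1 → posterior Gamma(13, 16)

k = 3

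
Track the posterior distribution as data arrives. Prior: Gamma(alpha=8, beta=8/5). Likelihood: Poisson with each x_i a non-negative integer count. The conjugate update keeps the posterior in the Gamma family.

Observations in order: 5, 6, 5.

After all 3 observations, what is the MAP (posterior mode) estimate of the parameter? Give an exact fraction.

5

obs 1: x=5 → posterior Gamma(13, 13/5)
obs 2: x=6 → posterior Gamma(19, 18/5)
obs 3: x=5 → posterior Gamma(24, 23/5)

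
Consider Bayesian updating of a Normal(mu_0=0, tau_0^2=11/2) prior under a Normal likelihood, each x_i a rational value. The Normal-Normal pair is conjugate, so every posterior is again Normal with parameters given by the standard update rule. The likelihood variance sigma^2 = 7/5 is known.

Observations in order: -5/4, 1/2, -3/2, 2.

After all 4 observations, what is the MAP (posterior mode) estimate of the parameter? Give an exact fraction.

-55/936

obs 1: x=-5/4 → posterior Normal(-275/276, 77/69)
obs 2: x=1/2 → posterior Normal(-165/496, 77/124)
obs 3: x=-3/2 → posterior Normal(-495/716, 77/179)
obs 4: x=2 → posterior Normal(-55/936, 77/234)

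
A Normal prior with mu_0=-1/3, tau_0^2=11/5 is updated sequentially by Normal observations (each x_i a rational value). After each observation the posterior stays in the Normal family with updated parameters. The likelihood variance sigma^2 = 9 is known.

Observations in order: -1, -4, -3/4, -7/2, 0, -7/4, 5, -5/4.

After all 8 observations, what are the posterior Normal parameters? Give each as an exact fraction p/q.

mu_0=-379/532, tau_0^2=99/133

obs 1: x=-1 → posterior Normal(-13/28, 99/56)
obs 2: x=-4 → posterior Normal(-70/67, 99/67)
obs 3: x=-3/4 → posterior Normal(-313/312, 33/26)
obs 4: x=-7/2 → posterior Normal(-467/356, 99/89)
obs 5: x=0 → posterior Normal(-467/400, 99/100)
obs 6: x=-7/4 → posterior Normal(-136/111, 33/37)
obs 7: x=5 → posterior Normal(-81/122, 99/122)
obs 8: x=-5/4 → posterior Normal(-379/532, 99/133)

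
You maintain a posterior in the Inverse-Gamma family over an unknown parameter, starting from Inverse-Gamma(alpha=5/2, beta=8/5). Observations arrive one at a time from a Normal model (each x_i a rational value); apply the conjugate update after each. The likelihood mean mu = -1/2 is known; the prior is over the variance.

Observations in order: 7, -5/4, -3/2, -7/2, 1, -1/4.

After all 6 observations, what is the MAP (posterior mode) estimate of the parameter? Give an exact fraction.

2893/520

obs 1: x=7 → posterior Inverse-Gamma(3, 1189/40)
obs 2: x=-5/4 → posterior Inverse-Gamma(7/2, 4801/160)
obs 3: x=-3/2 → posterior Inverse-Gamma(4, 4881/160)
obs 4: x=-7/2 → posterior Inverse-Gamma(9/2, 5601/160)
obs 5: x=1 → posterior Inverse-Gamma(5, 5781/160)
obs 6: x=-1/4 → posterior Inverse-Gamma(11/2, 2893/80)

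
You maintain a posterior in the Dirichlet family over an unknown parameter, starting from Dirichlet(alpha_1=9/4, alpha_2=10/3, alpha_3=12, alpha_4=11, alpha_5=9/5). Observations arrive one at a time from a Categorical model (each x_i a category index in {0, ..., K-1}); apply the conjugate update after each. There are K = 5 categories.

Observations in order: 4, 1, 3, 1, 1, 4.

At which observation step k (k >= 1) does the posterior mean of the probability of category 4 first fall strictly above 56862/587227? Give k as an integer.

obs 1: x=4 → posterior Dirichlet(9/4, 10/3, 12, 11, 14/5)
obs 2: x=1 → posterior Dirichlet(9/4, 13/3, 12, 11, 14/5)
obs 3: x=3 → posterior Dirichlet(9/4, 13/3, 12, 12, 14/5)
obs 4: x=1 → posterior Dirichlet(9/4, 16/3, 12, 12, 14/5)
obs 5: x=1 → posterior Dirichlet(9/4, 19/3, 12, 12, 14/5)
obs 6: x=4 → posterior Dirichlet(9/4, 19/3, 12, 12, 19/5)

k = 6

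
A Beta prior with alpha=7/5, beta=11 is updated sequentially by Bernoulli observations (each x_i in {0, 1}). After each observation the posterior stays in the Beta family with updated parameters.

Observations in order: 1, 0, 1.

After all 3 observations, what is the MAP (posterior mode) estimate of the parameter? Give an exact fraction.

obs 1: x=1 → posterior Beta(12/5, 11)
obs 2: x=0 → posterior Beta(12/5, 12)
obs 3: x=1 → posterior Beta(17/5, 12)

12/67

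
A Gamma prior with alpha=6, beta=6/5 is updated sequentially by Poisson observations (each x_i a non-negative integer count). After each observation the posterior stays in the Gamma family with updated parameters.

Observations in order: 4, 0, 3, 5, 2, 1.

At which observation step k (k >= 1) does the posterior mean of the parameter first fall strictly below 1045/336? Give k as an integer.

k = 3

obs 1: x=4 → posterior Gamma(10, 11/5)
obs 2: x=0 → posterior Gamma(10, 16/5)
obs 3: x=3 → posterior Gamma(13, 21/5)
obs 4: x=5 → posterior Gamma(18, 26/5)
obs 5: x=2 → posterior Gamma(20, 31/5)
obs 6: x=1 → posterior Gamma(21, 36/5)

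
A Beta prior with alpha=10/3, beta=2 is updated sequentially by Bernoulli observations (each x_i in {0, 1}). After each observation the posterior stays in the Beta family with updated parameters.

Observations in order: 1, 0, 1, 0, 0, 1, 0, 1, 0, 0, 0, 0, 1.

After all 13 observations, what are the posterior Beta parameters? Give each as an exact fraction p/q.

alpha=25/3, beta=10

obs 1: x=1 → posterior Beta(13/3, 2)
obs 2: x=0 → posterior Beta(13/3, 3)
obs 3: x=1 → posterior Beta(16/3, 3)
obs 4: x=0 → posterior Beta(16/3, 4)
obs 5: x=0 → posterior Beta(16/3, 5)
obs 6: x=1 → posterior Beta(19/3, 5)
obs 7: x=0 → posterior Beta(19/3, 6)
obs 8: x=1 → posterior Beta(22/3, 6)
obs 9: x=0 → posterior Beta(22/3, 7)
obs 10: x=0 → posterior Beta(22/3, 8)
obs 11: x=0 → posterior Beta(22/3, 9)
obs 12: x=0 → posterior Beta(22/3, 10)
obs 13: x=1 → posterior Beta(25/3, 10)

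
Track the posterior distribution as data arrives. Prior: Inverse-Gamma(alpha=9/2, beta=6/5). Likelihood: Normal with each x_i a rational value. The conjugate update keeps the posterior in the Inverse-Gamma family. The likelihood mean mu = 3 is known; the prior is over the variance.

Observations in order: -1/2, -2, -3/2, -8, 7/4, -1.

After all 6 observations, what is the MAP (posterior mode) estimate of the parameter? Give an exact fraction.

obs 1: x=-1/2 → posterior Inverse-Gamma(5, 293/40)
obs 2: x=-2 → posterior Inverse-Gamma(11/2, 793/40)
obs 3: x=-3/2 → posterior Inverse-Gamma(6, 599/20)
obs 4: x=-8 → posterior Inverse-Gamma(13/2, 1809/20)
obs 5: x=7/4 → posterior Inverse-Gamma(7, 14597/160)
obs 6: x=-1 → posterior Inverse-Gamma(15/2, 15877/160)

15877/1360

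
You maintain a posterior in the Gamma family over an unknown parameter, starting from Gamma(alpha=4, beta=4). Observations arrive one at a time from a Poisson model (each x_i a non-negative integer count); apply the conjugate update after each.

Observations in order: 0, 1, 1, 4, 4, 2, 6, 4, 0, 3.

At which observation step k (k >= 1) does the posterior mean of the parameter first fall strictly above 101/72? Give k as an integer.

k = 5

obs 1: x=0 → posterior Gamma(4, 5)
obs 2: x=1 → posterior Gamma(5, 6)
obs 3: x=1 → posterior Gamma(6, 7)
obs 4: x=4 → posterior Gamma(10, 8)
obs 5: x=4 → posterior Gamma(14, 9)
obs 6: x=2 → posterior Gamma(16, 10)
obs 7: x=6 → posterior Gamma(22, 11)
obs 8: x=4 → posterior Gamma(26, 12)
obs 9: x=0 → posterior Gamma(26, 13)
obs 10: x=3 → posterior Gamma(29, 14)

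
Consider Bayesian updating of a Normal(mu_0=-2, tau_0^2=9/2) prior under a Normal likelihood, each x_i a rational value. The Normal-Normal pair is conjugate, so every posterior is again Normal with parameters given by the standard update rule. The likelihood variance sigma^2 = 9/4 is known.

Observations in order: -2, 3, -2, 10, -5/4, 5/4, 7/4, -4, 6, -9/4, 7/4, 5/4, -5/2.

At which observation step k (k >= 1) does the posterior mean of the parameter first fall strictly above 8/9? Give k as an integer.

obs 1: x=-2 → posterior Normal(-2, 3/2)
obs 2: x=3 → posterior Normal(0, 9/10)
obs 3: x=-2 → posterior Normal(-4/7, 9/14)
obs 4: x=10 → posterior Normal(16/9, 1/2)
obs 5: x=-5/4 → posterior Normal(27/22, 9/22)
obs 6: x=5/4 → posterior Normal(16/13, 9/26)
obs 7: x=7/4 → posterior Normal(13/10, 3/10)
obs 8: x=-4 → posterior Normal(23/34, 9/34)
obs 9: x=6 → posterior Normal(47/38, 9/38)
obs 10: x=-9/4 → posterior Normal(19/21, 3/14)
obs 11: x=7/4 → posterior Normal(45/46, 9/46)
obs 12: x=5/4 → posterior Normal(1, 9/50)
obs 13: x=-5/2 → posterior Normal(20/27, 1/6)

k = 4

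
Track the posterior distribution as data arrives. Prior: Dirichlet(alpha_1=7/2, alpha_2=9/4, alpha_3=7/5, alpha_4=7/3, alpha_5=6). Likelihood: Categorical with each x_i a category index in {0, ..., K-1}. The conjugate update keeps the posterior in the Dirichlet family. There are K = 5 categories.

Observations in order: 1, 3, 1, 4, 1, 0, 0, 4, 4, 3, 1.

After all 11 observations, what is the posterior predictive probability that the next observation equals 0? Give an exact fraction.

obs 1: x=1 → posterior Dirichlet(7/2, 13/4, 7/5, 7/3, 6)
obs 2: x=3 → posterior Dirichlet(7/2, 13/4, 7/5, 10/3, 6)
obs 3: x=1 → posterior Dirichlet(7/2, 17/4, 7/5, 10/3, 6)
obs 4: x=4 → posterior Dirichlet(7/2, 17/4, 7/5, 10/3, 7)
obs 5: x=1 → posterior Dirichlet(7/2, 21/4, 7/5, 10/3, 7)
obs 6: x=0 → posterior Dirichlet(9/2, 21/4, 7/5, 10/3, 7)
obs 7: x=0 → posterior Dirichlet(11/2, 21/4, 7/5, 10/3, 7)
obs 8: x=4 → posterior Dirichlet(11/2, 21/4, 7/5, 10/3, 8)
obs 9: x=4 → posterior Dirichlet(11/2, 21/4, 7/5, 10/3, 9)
obs 10: x=3 → posterior Dirichlet(11/2, 21/4, 7/5, 13/3, 9)
obs 11: x=1 → posterior Dirichlet(11/2, 25/4, 7/5, 13/3, 9)

330/1589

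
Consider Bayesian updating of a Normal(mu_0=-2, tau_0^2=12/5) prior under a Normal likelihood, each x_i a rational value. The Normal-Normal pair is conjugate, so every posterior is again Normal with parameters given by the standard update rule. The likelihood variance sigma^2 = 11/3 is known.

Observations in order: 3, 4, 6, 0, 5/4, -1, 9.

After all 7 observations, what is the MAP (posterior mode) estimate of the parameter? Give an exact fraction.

691/307

obs 1: x=3 → posterior Normal(-2/91, 132/91)
obs 2: x=4 → posterior Normal(142/127, 132/127)
obs 3: x=6 → posterior Normal(358/163, 132/163)
obs 4: x=0 → posterior Normal(358/199, 132/199)
obs 5: x=5/4 → posterior Normal(403/235, 132/235)
obs 6: x=-1 → posterior Normal(367/271, 132/271)
obs 7: x=9 → posterior Normal(691/307, 132/307)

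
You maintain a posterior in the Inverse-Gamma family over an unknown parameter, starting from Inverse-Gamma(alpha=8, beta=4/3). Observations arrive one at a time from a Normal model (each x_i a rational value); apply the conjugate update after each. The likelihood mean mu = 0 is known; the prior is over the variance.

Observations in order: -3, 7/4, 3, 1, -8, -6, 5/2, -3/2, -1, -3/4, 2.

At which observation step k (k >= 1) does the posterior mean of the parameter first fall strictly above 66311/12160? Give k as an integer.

obs 1: x=-3 → posterior Inverse-Gamma(17/2, 35/6)
obs 2: x=7/4 → posterior Inverse-Gamma(9, 707/96)
obs 3: x=3 → posterior Inverse-Gamma(19/2, 1139/96)
obs 4: x=1 → posterior Inverse-Gamma(10, 1187/96)
obs 5: x=-8 → posterior Inverse-Gamma(21/2, 4259/96)
obs 6: x=-6 → posterior Inverse-Gamma(11, 5987/96)
obs 7: x=5/2 → posterior Inverse-Gamma(23/2, 6287/96)
obs 8: x=-3/2 → posterior Inverse-Gamma(12, 6395/96)
obs 9: x=-1 → posterior Inverse-Gamma(25/2, 6443/96)
obs 10: x=-3/4 → posterior Inverse-Gamma(13, 3235/48)
obs 11: x=2 → posterior Inverse-Gamma(27/2, 3331/48)

k = 6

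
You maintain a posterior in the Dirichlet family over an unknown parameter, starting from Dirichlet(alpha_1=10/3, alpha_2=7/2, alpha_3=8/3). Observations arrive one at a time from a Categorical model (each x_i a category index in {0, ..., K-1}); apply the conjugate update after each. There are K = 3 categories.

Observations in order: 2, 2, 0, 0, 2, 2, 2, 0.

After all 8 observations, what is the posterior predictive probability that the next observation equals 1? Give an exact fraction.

obs 1: x=2 → posterior Dirichlet(10/3, 7/2, 11/3)
obs 2: x=2 → posterior Dirichlet(10/3, 7/2, 14/3)
obs 3: x=0 → posterior Dirichlet(13/3, 7/2, 14/3)
obs 4: x=0 → posterior Dirichlet(16/3, 7/2, 14/3)
obs 5: x=2 → posterior Dirichlet(16/3, 7/2, 17/3)
obs 6: x=2 → posterior Dirichlet(16/3, 7/2, 20/3)
obs 7: x=2 → posterior Dirichlet(16/3, 7/2, 23/3)
obs 8: x=0 → posterior Dirichlet(19/3, 7/2, 23/3)

1/5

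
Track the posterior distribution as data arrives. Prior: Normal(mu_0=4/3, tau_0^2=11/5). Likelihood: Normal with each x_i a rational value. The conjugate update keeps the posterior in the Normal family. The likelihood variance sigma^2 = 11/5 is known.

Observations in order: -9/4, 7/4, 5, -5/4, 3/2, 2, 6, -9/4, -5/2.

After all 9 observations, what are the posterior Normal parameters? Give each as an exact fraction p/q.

obs 1: x=-9/4 → posterior Normal(-11/24, 11/10)
obs 2: x=7/4 → posterior Normal(5/18, 11/15)
obs 3: x=5 → posterior Normal(35/24, 11/20)
obs 4: x=-5/4 → posterior Normal(11/12, 11/25)
obs 5: x=3/2 → posterior Normal(73/72, 11/30)
obs 6: x=2 → posterior Normal(97/84, 11/35)
obs 7: x=6 → posterior Normal(169/96, 11/40)
obs 8: x=-9/4 → posterior Normal(71/54, 11/45)
obs 9: x=-5/2 → posterior Normal(14/15, 11/50)

mu_0=14/15, tau_0^2=11/50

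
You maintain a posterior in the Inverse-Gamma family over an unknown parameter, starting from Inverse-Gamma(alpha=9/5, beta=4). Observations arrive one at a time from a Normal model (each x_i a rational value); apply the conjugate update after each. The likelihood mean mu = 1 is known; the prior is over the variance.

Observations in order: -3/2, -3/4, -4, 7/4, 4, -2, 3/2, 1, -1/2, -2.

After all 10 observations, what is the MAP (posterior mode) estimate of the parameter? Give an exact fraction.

obs 1: x=-3/2 → posterior Inverse-Gamma(23/10, 57/8)
obs 2: x=-3/4 → posterior Inverse-Gamma(14/5, 277/32)
obs 3: x=-4 → posterior Inverse-Gamma(33/10, 677/32)
obs 4: x=7/4 → posterior Inverse-Gamma(19/5, 343/16)
obs 5: x=4 → posterior Inverse-Gamma(43/10, 415/16)
obs 6: x=-2 → posterior Inverse-Gamma(24/5, 487/16)
obs 7: x=3/2 → posterior Inverse-Gamma(53/10, 489/16)
obs 8: x=1 → posterior Inverse-Gamma(29/5, 489/16)
obs 9: x=-1/2 → posterior Inverse-Gamma(63/10, 507/16)
obs 10: x=-2 → posterior Inverse-Gamma(34/5, 579/16)

965/208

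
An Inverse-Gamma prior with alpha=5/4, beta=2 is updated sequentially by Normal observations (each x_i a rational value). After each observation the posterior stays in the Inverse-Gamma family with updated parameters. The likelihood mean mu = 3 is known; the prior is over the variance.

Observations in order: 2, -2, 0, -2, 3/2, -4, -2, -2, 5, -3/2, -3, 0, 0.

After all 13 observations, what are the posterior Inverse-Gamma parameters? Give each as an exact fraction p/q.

obs 1: x=2 → posterior Inverse-Gamma(7/4, 5/2)
obs 2: x=-2 → posterior Inverse-Gamma(9/4, 15)
obs 3: x=0 → posterior Inverse-Gamma(11/4, 39/2)
obs 4: x=-2 → posterior Inverse-Gamma(13/4, 32)
obs 5: x=3/2 → posterior Inverse-Gamma(15/4, 265/8)
obs 6: x=-4 → posterior Inverse-Gamma(17/4, 461/8)
obs 7: x=-2 → posterior Inverse-Gamma(19/4, 561/8)
obs 8: x=-2 → posterior Inverse-Gamma(21/4, 661/8)
obs 9: x=5 → posterior Inverse-Gamma(23/4, 677/8)
obs 10: x=-3/2 → posterior Inverse-Gamma(25/4, 379/4)
obs 11: x=-3 → posterior Inverse-Gamma(27/4, 451/4)
obs 12: x=0 → posterior Inverse-Gamma(29/4, 469/4)
obs 13: x=0 → posterior Inverse-Gamma(31/4, 487/4)

alpha=31/4, beta=487/4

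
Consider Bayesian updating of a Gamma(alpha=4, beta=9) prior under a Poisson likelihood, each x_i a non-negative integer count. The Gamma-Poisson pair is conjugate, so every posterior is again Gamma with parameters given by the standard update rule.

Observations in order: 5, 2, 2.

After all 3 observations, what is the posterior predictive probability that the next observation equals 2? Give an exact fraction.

obs 1: x=5 → posterior Gamma(9, 10)
obs 2: x=2 → posterior Gamma(11, 11)
obs 3: x=2 → posterior Gamma(13, 12)

748952437653504/3937376385699289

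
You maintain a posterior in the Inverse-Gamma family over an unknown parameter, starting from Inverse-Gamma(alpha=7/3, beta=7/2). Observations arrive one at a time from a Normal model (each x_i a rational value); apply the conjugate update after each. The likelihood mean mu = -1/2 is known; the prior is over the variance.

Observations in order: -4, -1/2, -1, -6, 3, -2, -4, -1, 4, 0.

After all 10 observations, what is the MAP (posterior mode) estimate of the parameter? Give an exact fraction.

obs 1: x=-4 → posterior Inverse-Gamma(17/6, 77/8)
obs 2: x=-1/2 → posterior Inverse-Gamma(10/3, 77/8)
obs 3: x=-1 → posterior Inverse-Gamma(23/6, 39/4)
obs 4: x=-6 → posterior Inverse-Gamma(13/3, 199/8)
obs 5: x=3 → posterior Inverse-Gamma(29/6, 31)
obs 6: x=-2 → posterior Inverse-Gamma(16/3, 257/8)
obs 7: x=-4 → posterior Inverse-Gamma(35/6, 153/4)
obs 8: x=-1 → posterior Inverse-Gamma(19/3, 307/8)
obs 9: x=4 → posterior Inverse-Gamma(41/6, 97/2)
obs 10: x=0 → posterior Inverse-Gamma(22/3, 389/8)

1167/200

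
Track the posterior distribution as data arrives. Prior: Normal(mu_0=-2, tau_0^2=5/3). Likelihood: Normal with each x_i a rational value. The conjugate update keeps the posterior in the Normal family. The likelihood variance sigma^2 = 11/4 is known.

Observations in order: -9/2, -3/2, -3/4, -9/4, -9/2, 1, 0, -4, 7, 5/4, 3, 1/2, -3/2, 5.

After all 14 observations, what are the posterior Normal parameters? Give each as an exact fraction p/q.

mu_0=-91/313, tau_0^2=55/313

obs 1: x=-9/2 → posterior Normal(-156/53, 55/53)
obs 2: x=-3/2 → posterior Normal(-186/73, 55/73)
obs 3: x=-3/4 → posterior Normal(-67/31, 55/93)
obs 4: x=-9/4 → posterior Normal(-246/113, 55/113)
obs 5: x=-9/2 → posterior Normal(-48/19, 55/133)
obs 6: x=1 → posterior Normal(-316/153, 55/153)
obs 7: x=0 → posterior Normal(-316/173, 55/173)
obs 8: x=-4 → posterior Normal(-396/193, 55/193)
obs 9: x=7 → posterior Normal(-256/213, 55/213)
obs 10: x=5/4 → posterior Normal(-231/233, 55/233)
obs 11: x=3 → posterior Normal(-171/253, 5/23)
obs 12: x=1/2 → posterior Normal(-23/39, 55/273)
obs 13: x=-3/2 → posterior Normal(-191/293, 55/293)
obs 14: x=5 → posterior Normal(-91/313, 55/313)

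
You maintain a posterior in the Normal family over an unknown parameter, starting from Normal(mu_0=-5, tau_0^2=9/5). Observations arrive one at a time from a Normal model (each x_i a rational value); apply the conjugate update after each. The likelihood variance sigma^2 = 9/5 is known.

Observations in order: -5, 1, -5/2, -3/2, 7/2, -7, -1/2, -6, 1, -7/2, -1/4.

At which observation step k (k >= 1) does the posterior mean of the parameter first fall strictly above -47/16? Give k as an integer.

obs 1: x=-5 → posterior Normal(-5, 9/10)
obs 2: x=1 → posterior Normal(-3, 3/5)
obs 3: x=-5/2 → posterior Normal(-23/8, 9/20)
obs 4: x=-3/2 → posterior Normal(-13/5, 9/25)
obs 5: x=7/2 → posterior Normal(-19/12, 3/10)
obs 6: x=-7 → posterior Normal(-33/14, 9/35)
obs 7: x=-1/2 → posterior Normal(-17/8, 9/40)
obs 8: x=-6 → posterior Normal(-23/9, 1/5)
obs 9: x=1 → posterior Normal(-11/5, 9/50)
obs 10: x=-7/2 → posterior Normal(-51/22, 9/55)
obs 11: x=-1/4 → posterior Normal(-103/48, 3/20)

k = 3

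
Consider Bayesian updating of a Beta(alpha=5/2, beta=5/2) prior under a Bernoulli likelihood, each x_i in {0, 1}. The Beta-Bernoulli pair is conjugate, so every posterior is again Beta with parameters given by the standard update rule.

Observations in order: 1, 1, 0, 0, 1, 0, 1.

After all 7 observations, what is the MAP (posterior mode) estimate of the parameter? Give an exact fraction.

obs 1: x=1 → posterior Beta(7/2, 5/2)
obs 2: x=1 → posterior Beta(9/2, 5/2)
obs 3: x=0 → posterior Beta(9/2, 7/2)
obs 4: x=0 → posterior Beta(9/2, 9/2)
obs 5: x=1 → posterior Beta(11/2, 9/2)
obs 6: x=0 → posterior Beta(11/2, 11/2)
obs 7: x=1 → posterior Beta(13/2, 11/2)

11/20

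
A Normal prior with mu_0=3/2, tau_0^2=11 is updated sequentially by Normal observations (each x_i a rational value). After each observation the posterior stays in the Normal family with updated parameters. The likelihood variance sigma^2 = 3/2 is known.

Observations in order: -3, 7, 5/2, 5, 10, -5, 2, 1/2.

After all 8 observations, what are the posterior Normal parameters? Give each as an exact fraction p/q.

obs 1: x=-3 → posterior Normal(-123/50, 33/25)
obs 2: x=7 → posterior Normal(185/94, 33/47)
obs 3: x=5/2 → posterior Normal(295/138, 11/23)
obs 4: x=5 → posterior Normal(515/182, 33/91)
obs 5: x=10 → posterior Normal(955/226, 33/113)
obs 6: x=-5 → posterior Normal(49/18, 11/45)
obs 7: x=2 → posterior Normal(823/314, 33/157)
obs 8: x=1/2 → posterior Normal(845/358, 33/179)

mu_0=845/358, tau_0^2=33/179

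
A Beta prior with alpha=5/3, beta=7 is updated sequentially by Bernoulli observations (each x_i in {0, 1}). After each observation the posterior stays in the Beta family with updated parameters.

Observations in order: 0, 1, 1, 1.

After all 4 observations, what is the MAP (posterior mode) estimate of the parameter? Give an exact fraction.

11/32

obs 1: x=0 → posterior Beta(5/3, 8)
obs 2: x=1 → posterior Beta(8/3, 8)
obs 3: x=1 → posterior Beta(11/3, 8)
obs 4: x=1 → posterior Beta(14/3, 8)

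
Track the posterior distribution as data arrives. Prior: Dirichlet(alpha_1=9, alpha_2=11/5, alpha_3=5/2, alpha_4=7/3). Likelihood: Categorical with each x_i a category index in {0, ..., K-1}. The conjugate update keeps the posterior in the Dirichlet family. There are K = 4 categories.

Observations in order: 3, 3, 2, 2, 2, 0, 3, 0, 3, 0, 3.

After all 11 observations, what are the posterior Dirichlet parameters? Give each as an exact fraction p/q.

alpha_1=12, alpha_2=11/5, alpha_3=11/2, alpha_4=22/3

obs 1: x=3 → posterior Dirichlet(9, 11/5, 5/2, 10/3)
obs 2: x=3 → posterior Dirichlet(9, 11/5, 5/2, 13/3)
obs 3: x=2 → posterior Dirichlet(9, 11/5, 7/2, 13/3)
obs 4: x=2 → posterior Dirichlet(9, 11/5, 9/2, 13/3)
obs 5: x=2 → posterior Dirichlet(9, 11/5, 11/2, 13/3)
obs 6: x=0 → posterior Dirichlet(10, 11/5, 11/2, 13/3)
obs 7: x=3 → posterior Dirichlet(10, 11/5, 11/2, 16/3)
obs 8: x=0 → posterior Dirichlet(11, 11/5, 11/2, 16/3)
obs 9: x=3 → posterior Dirichlet(11, 11/5, 11/2, 19/3)
obs 10: x=0 → posterior Dirichlet(12, 11/5, 11/2, 19/3)
obs 11: x=3 → posterior Dirichlet(12, 11/5, 11/2, 22/3)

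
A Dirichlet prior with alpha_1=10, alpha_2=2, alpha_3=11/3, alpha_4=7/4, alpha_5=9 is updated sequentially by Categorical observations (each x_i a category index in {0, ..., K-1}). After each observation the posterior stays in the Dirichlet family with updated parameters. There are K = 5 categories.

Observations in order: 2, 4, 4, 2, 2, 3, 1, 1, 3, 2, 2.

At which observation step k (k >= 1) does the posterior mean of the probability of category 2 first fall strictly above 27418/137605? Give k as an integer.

obs 1: x=2 → posterior Dirichlet(10, 2, 14/3, 7/4, 9)
obs 2: x=4 → posterior Dirichlet(10, 2, 14/3, 7/4, 10)
obs 3: x=4 → posterior Dirichlet(10, 2, 14/3, 7/4, 11)
obs 4: x=2 → posterior Dirichlet(10, 2, 17/3, 7/4, 11)
obs 5: x=2 → posterior Dirichlet(10, 2, 20/3, 7/4, 11)
obs 6: x=3 → posterior Dirichlet(10, 2, 20/3, 11/4, 11)
obs 7: x=1 → posterior Dirichlet(10, 3, 20/3, 11/4, 11)
obs 8: x=1 → posterior Dirichlet(10, 4, 20/3, 11/4, 11)
obs 9: x=3 → posterior Dirichlet(10, 4, 20/3, 15/4, 11)
obs 10: x=2 → posterior Dirichlet(10, 4, 23/3, 15/4, 11)
obs 11: x=2 → posterior Dirichlet(10, 4, 26/3, 15/4, 11)

k = 5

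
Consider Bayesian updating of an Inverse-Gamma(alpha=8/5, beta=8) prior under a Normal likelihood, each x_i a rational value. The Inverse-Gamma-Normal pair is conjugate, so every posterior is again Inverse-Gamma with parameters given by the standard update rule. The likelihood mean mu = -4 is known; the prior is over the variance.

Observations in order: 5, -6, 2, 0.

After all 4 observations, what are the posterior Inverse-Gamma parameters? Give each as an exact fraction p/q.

alpha=18/5, beta=153/2

obs 1: x=5 → posterior Inverse-Gamma(21/10, 97/2)
obs 2: x=-6 → posterior Inverse-Gamma(13/5, 101/2)
obs 3: x=2 → posterior Inverse-Gamma(31/10, 137/2)
obs 4: x=0 → posterior Inverse-Gamma(18/5, 153/2)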